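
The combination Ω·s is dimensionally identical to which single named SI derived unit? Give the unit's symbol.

Ω = kg·m²·s⁻³·A⁻².
Combining: Ω·s = (kg·m²·s⁻³·A⁻²) · s = kg·m²·s⁻²·A⁻².
kg·m²·s⁻²·A⁻² is the base-SI form of the henry.

H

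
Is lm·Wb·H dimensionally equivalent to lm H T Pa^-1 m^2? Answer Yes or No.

Left side:
  lm = cd·sr = cd (luminous flux; sr is dimensionless).
  Wb = V·s (flux: a volt is a weber per second),
      = kg·m²·s⁻²·A⁻¹.
  H = Wb/A (inductance = flux per current),
      = kg·m²·s⁻²·A⁻².
  Combining: lm·Wb·H = cd · (kg·m²·s⁻²·A⁻¹) · (kg·m²·s⁻²·A⁻²) = kg²·m⁴·s⁻⁴·A⁻³·cd.
Right side:
  lm = cd·sr = cd (luminous flux; sr is dimensionless).
  H = Wb/A (inductance = flux per current),
      = kg·m²·s⁻²·A⁻².
  T = Wb/m² (flux density = flux per area),
      = kg·s⁻²·A⁻¹.
  Pa = N/m² (pressure = force per area),
      = kg·m⁻¹·s⁻².
  So Pa⁻¹ = kg⁻¹·m·s².
  Combining: lm·H·T·Pa⁻¹·m² = cd · (kg·m²·s⁻²·A⁻²) · (kg·s⁻²·A⁻¹) · (kg⁻¹·m·s²) · m² = kg·m⁵·s⁻²·A⁻³·cd.
Left is kg²·m⁴·s⁻⁴·A⁻³·cd; right is kg·m⁵·s⁻²·A⁻³·cd — different.

No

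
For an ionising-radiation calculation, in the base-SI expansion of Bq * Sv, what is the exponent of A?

0

Bq = 1/s = s⁻¹ (activity is decays per second).
Sv = J/kg (equivalent dose = energy per mass),
    = m²·s⁻².
Combining: Bq·Sv = s⁻¹ · (m²·s⁻²) = m²·s⁻³.
The exponent of A is 0.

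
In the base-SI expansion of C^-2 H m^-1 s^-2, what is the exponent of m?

1

C = s·A.
So C⁻² = s⁻²·A⁻².
H = kg·m²·s⁻²·A⁻².
Combining: C⁻²·H·m⁻¹·s⁻² = (s⁻²·A⁻²) · (kg·m²·s⁻²·A⁻²) · m⁻¹ · s⁻² = kg·m·s⁻⁶·A⁻⁴.
The exponent of m is 1.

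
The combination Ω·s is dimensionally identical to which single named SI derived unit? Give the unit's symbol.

H

Ω = V/A (resistance = voltage per current),
    = kg·m²·s⁻³·A⁻².
Combining: Ω·s = (kg·m²·s⁻³·A⁻²) · s = kg·m²·s⁻²·A⁻².
kg·m²·s⁻²·A⁻² is the base-SI form of the henry.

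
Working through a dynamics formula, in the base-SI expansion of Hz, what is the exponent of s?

Hz = s⁻¹.
The exponent of s is -1.

-1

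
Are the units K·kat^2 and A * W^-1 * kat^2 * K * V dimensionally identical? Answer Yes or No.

Left side:
  kat = mol/s = s⁻¹·mol (catalytic activity).
  So kat² = s⁻²·mol².
  Combining: K·kat² = K · (s⁻²·mol²) = s⁻²·K·mol².
Right side:
  W = kg·m²·s⁻³.
  So W⁻¹ = kg⁻¹·m⁻²·s³.
  kat = s⁻¹·mol.
  So kat² = s⁻²·mol².
  V = kg·m²·s⁻³·A⁻¹.
  Combining: A·W⁻¹·kat²·K·V = A · (kg⁻¹·m⁻²·s³) · (s⁻²·mol²) · K · (kg·m²·s⁻³·A⁻¹) = s⁻²·K·mol².
Both reduce to s⁻²·K·mol².

Yes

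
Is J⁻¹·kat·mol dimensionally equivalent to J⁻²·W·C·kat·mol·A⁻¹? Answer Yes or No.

Yes

Left side:
  J = N·m (work = force × distance),
      = kg·m²·s⁻².
  So J⁻¹ = kg⁻¹·m⁻²·s².
  kat = mol/s = s⁻¹·mol (catalytic activity).
  Combining: J⁻¹·kat·mol = (kg⁻¹·m⁻²·s²) · (s⁻¹·mol) · mol = kg⁻¹·m⁻²·s·mol².
Right side:
  J = kg·m²·s⁻².
  So J⁻² = kg⁻²·m⁻⁴·s⁴.
  W = kg·m²·s⁻³.
  C = s·A.
  kat = s⁻¹·mol.
  Combining: J⁻²·W·C·kat·mol·A⁻¹ = (kg⁻²·m⁻⁴·s⁴) · (kg·m²·s⁻³) · (s·A) · (s⁻¹·mol) · mol · A⁻¹ = kg⁻¹·m⁻²·s·mol².
Both reduce to kg⁻¹·m⁻²·s·mol².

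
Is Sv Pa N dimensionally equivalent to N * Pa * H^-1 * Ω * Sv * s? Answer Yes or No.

Left side:
  Sv = m²·s⁻².
  Pa = kg·m⁻¹·s⁻².
  N = kg·m·s⁻².
  Combining: Sv·Pa·N = (m²·s⁻²) · (kg·m⁻¹·s⁻²) · (kg·m·s⁻²) = kg²·m²·s⁻⁶.
Right side:
  N = kg·m/s² = kg·m·s⁻² (force = mass × acceleration).
  Pa = N/m² (pressure = force per area),
      = kg·m⁻¹·s⁻².
  H = Wb/A (inductance = flux per current),
      = kg·m²·s⁻²·A⁻².
  So H⁻¹ = kg⁻¹·m⁻²·s²·A².
  Ω = V/A (resistance = voltage per current),
      = kg·m²·s⁻³·A⁻².
  Sv = J/kg (equivalent dose = energy per mass),
      = m²·s⁻².
  Combining: N·Pa·H⁻¹·Ω·Sv·s = (kg·m·s⁻²) · (kg·m⁻¹·s⁻²) · (kg⁻¹·m⁻²·s²·A²) · (kg·m²·s⁻³·A⁻²) · (m²·s⁻²) · s = kg²·m²·s⁻⁶.
Both reduce to kg²·m²·s⁻⁶.

Yes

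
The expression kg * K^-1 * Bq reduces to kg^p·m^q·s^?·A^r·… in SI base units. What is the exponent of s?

Bq = 1/s = s⁻¹ (activity is decays per second).
Combining: kg·K⁻¹·Bq = kg · K⁻¹ · s⁻¹ = kg·s⁻¹·K⁻¹.
The exponent of s is -1.

-1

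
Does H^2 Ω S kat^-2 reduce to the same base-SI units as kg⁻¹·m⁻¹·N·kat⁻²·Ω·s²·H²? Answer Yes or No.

Left side:
  H = Wb/A (inductance = flux per current),
      = kg·m²·s⁻²·A⁻².
  So H² = kg²·m⁴·s⁻⁴·A⁻⁴.
  Ω = V/A (resistance = voltage per current),
      = kg·m²·s⁻³·A⁻².
  S = 1/Ω (conductance is reciprocal resistance),
      = kg⁻¹·m⁻²·s³·A².
  kat = mol/s = s⁻¹·mol (catalytic activity).
  So kat⁻² = s²·mol⁻².
  Combining: H²·Ω·S·kat⁻² = (kg²·m⁴·s⁻⁴·A⁻⁴) · (kg·m²·s⁻³·A⁻²) · (kg⁻¹·m⁻²·s³·A²) · (s²·mol⁻²) = kg²·m⁴·s⁻²·A⁻⁴·mol⁻².
Right side:
  N = kg·m/s² = kg·m·s⁻² (force = mass × acceleration).
  kat = mol/s = s⁻¹·mol (catalytic activity).
  So kat⁻² = s²·mol⁻².
  Ω = V/A (resistance = voltage per current),
      = kg·m²·s⁻³·A⁻².
  H = Wb/A (inductance = flux per current),
      = kg·m²·s⁻²·A⁻².
  So H² = kg²·m⁴·s⁻⁴·A⁻⁴.
  Combining: kg⁻¹·m⁻¹·N·kat⁻²·Ω·s²·H² = kg⁻¹ · m⁻¹ · (kg·m·s⁻²) · (s²·mol⁻²) · (kg·m²·s⁻³·A⁻²) · s² · (kg²·m⁴·s⁻⁴·A⁻⁴) = kg³·m⁶·s⁻⁵·A⁻⁶·mol⁻².
Left is kg²·m⁴·s⁻²·A⁻⁴·mol⁻²; right is kg³·m⁶·s⁻⁵·A⁻⁶·mol⁻² — different.

No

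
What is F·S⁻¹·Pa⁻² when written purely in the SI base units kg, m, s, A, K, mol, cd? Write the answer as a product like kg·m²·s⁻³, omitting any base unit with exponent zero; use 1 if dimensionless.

F = kg⁻¹·m⁻²·s⁴·A².
S = kg⁻¹·m⁻²·s³·A².
So S⁻¹ = kg·m²·s⁻³·A⁻².
Pa = kg·m⁻¹·s⁻².
So Pa⁻² = kg⁻²·m²·s⁴.
Combining: F·S⁻¹·Pa⁻² = (kg⁻¹·m⁻²·s⁴·A²) · (kg·m²·s⁻³·A⁻²) · (kg⁻²·m²·s⁴) = kg⁻²·m²·s⁵.

kg⁻²·m²·s⁵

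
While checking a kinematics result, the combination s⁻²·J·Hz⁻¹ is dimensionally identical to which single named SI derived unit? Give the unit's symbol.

J = kg·m²·s⁻².
Hz = s⁻¹.
So Hz⁻¹ = s.
Combining: s⁻²·J·Hz⁻¹ = s⁻² · (kg·m²·s⁻²) · s = kg·m²·s⁻³.
kg·m²·s⁻³ is the base-SI form of the watt.

W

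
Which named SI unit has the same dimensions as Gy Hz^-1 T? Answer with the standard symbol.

Gy = J/kg (absorbed dose = energy per mass),
    = m²·s⁻².
Hz = 1/s = s⁻¹ (frequency is cycles per second).
So Hz⁻¹ = s.
T = Wb/m² (flux density = flux per area),
    = kg·s⁻²·A⁻¹.
Combining: Gy·Hz⁻¹·T = (m²·s⁻²) · s · (kg·s⁻²·A⁻¹) = kg·m²·s⁻³·A⁻¹.
kg·m²·s⁻³·A⁻¹ is the base-SI form of the volt.

V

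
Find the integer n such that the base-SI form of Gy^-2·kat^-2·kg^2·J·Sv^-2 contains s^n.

8

Gy = J/kg (absorbed dose = energy per mass),
    = m²·s⁻².
So Gy⁻² = m⁻⁴·s⁴.
kat = mol/s = s⁻¹·mol (catalytic activity).
So kat⁻² = s²·mol⁻².
J = N·m (work = force × distance),
    = kg·m²·s⁻².
Sv = J/kg (equivalent dose = energy per mass),
    = m²·s⁻².
So Sv⁻² = m⁻⁴·s⁴.
Combining: Gy⁻²·kat⁻²·kg²·J·Sv⁻² = (m⁻⁴·s⁴) · (s²·mol⁻²) · kg² · (kg·m²·s⁻²) · (m⁻⁴·s⁴) = kg³·m⁻⁶·s⁸·mol⁻².
The exponent of s is 8.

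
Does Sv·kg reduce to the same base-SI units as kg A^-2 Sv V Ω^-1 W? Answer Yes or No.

No

Left side:
  Sv = m²·s⁻².
  Combining: Sv·kg = (m²·s⁻²) · kg = kg·m²·s⁻².
Right side:
  Sv = m²·s⁻².
  V = kg·m²·s⁻³·A⁻¹.
  Ω = kg·m²·s⁻³·A⁻².
  So Ω⁻¹ = kg⁻¹·m⁻²·s³·A².
  W = kg·m²·s⁻³.
  Combining: kg·A⁻²·Sv·V·Ω⁻¹·W = kg · A⁻² · (m²·s⁻²) · (kg·m²·s⁻³·A⁻¹) · (kg⁻¹·m⁻²·s³·A²) · (kg·m²·s⁻³) = kg²·m⁴·s⁻⁵·A⁻¹.
Left is kg·m²·s⁻²; right is kg²·m⁴·s⁻⁵·A⁻¹ — different.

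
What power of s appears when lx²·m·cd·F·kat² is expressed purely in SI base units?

lx = lm/m² (illuminance = luminous flux per area),
    = m⁻²·cd.
So lx² = m⁻⁴·cd².
F = C/V (capacitance = charge per voltage),
    = A·s/(kg·m²·s⁻³·A⁻¹) (substituting C and V),
    = kg⁻¹·m⁻²·s⁴·A².
kat = mol/s = s⁻¹·mol (catalytic activity).
So kat² = s⁻²·mol².
Combining: lx²·m·cd·F·kat² = (m⁻⁴·cd²) · m · cd · (kg⁻¹·m⁻²·s⁴·A²) · (s⁻²·mol²) = kg⁻¹·m⁻⁵·s²·A²·mol²·cd³.
The exponent of s is 2.

2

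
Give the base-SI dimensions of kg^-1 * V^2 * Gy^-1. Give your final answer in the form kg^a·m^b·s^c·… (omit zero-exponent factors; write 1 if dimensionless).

V = W/A (potential = power per current),
    = kg·m²·s⁻³·A⁻¹.
So V² = kg²·m⁴·s⁻⁶·A⁻².
Gy = J/kg (absorbed dose = energy per mass),
    = m²·s⁻².
So Gy⁻¹ = m⁻²·s².
Combining: kg⁻¹·V²·Gy⁻¹ = kg⁻¹ · (kg²·m⁴·s⁻⁶·A⁻²) · (m⁻²·s²) = kg·m²·s⁻⁴·A⁻².

kg·m²·s⁻⁴·A⁻²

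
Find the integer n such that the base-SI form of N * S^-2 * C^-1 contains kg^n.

N = kg·m/s² = kg·m·s⁻² (force = mass × acceleration).
S = 1/Ω (conductance is reciprocal resistance),
    = kg⁻¹·m⁻²·s³·A².
So S⁻² = kg²·m⁴·s⁻⁶·A⁻⁴.
C = A·s = s·A (charge = current × time).
So C⁻¹ = s⁻¹·A⁻¹.
Combining: N·S⁻²·C⁻¹ = (kg·m·s⁻²) · (kg²·m⁴·s⁻⁶·A⁻⁴) · (s⁻¹·A⁻¹) = kg³·m⁵·s⁻⁹·A⁻⁵.
The exponent of kg is 3.

3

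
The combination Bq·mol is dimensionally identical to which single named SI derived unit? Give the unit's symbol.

kat

Bq = 1/s = s⁻¹ (activity is decays per second).
Combining: Bq·mol = s⁻¹ · mol = s⁻¹·mol.
s⁻¹·mol is the base-SI form of the katal.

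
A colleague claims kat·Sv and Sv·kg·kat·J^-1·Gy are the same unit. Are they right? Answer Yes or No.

Left side:
  kat = mol/s = s⁻¹·mol (catalytic activity).
  Sv = J/kg (equivalent dose = energy per mass),
      = m²·s⁻².
  Combining: kat·Sv = (s⁻¹·mol) · (m²·s⁻²) = m²·s⁻³·mol.
Right side:
  Sv = J/kg (equivalent dose = energy per mass),
      = m²·s⁻².
  kat = mol/s = s⁻¹·mol (catalytic activity).
  J = N·m (work = force × distance),
      = kg·m²·s⁻².
  So J⁻¹ = kg⁻¹·m⁻²·s².
  Gy = J/kg (absorbed dose = energy per mass),
      = m²·s⁻².
  Combining: Sv·kg·kat·J⁻¹·Gy = (m²·s⁻²) · kg · (s⁻¹·mol) · (kg⁻¹·m⁻²·s²) · (m²·s⁻²) = m²·s⁻³·mol.
Both reduce to m²·s⁻³·mol.

Yes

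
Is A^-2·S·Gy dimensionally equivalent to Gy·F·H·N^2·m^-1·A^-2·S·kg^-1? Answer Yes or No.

Left side:
  S = kg⁻¹·m⁻²·s³·A².
  Gy = m²·s⁻².
  Combining: A⁻²·S·Gy = A⁻² · (kg⁻¹·m⁻²·s³·A²) · (m²·s⁻²) = kg⁻¹·s.
Right side:
  Gy = J/kg (absorbed dose = energy per mass),
      = m²·s⁻².
  F = C/V (capacitance = charge per voltage),
      = A·s/(kg·m²·s⁻³·A⁻¹) (substituting C and V),
      = kg⁻¹·m⁻²·s⁴·A².
  H = Wb/A (inductance = flux per current),
      = kg·m²·s⁻²·A⁻².
  N = kg·m/s² = kg·m·s⁻² (force = mass × acceleration).
  So N² = kg²·m²·s⁻⁴.
  S = 1/Ω (conductance is reciprocal resistance),
      = kg⁻¹·m⁻²·s³·A².
  Combining: Gy·F·H·N²·m⁻¹·A⁻²·S·kg⁻¹ = (m²·s⁻²) · (kg⁻¹·m⁻²·s⁴·A²) · (kg·m²·s⁻²·A⁻²) · (kg²·m²·s⁻⁴) · m⁻¹ · A⁻² · (kg⁻¹·m⁻²·s³·A²) · kg⁻¹ = m·s⁻¹.
Left is kg⁻¹·s; right is m·s⁻¹ — different.

No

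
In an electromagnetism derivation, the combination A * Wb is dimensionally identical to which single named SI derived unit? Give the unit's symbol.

Wb = kg·m²·s⁻²·A⁻¹.
Combining: A·Wb = A · (kg·m²·s⁻²·A⁻¹) = kg·m²·s⁻².
kg·m²·s⁻² is the base-SI form of the joule.

J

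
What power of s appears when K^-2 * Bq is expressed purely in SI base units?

-1

Bq = 1/s = s⁻¹ (activity is decays per second).
Combining: K⁻²·Bq = K⁻² · s⁻¹ = s⁻¹·K⁻².
The exponent of s is -1.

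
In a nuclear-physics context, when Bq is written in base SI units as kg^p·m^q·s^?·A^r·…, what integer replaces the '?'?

-1

Bq = s⁻¹.
The exponent of s is -1.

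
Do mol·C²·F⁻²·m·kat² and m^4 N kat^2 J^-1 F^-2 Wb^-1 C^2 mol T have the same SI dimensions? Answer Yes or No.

Yes

Left side:
  C = s·A.
  So C² = s²·A².
  F = kg⁻¹·m⁻²·s⁴·A².
  So F⁻² = kg²·m⁴·s⁻⁸·A⁻⁴.
  kat = s⁻¹·mol.
  So kat² = s⁻²·mol².
  Combining: mol·C²·F⁻²·m·kat² = mol · (s²·A²) · (kg²·m⁴·s⁻⁸·A⁻⁴) · m · (s⁻²·mol²) = kg²·m⁵·s⁻⁸·A⁻²·mol³.
Right side:
  N = kg·m/s² = kg·m·s⁻² (force = mass × acceleration).
  kat = mol/s = s⁻¹·mol (catalytic activity).
  So kat² = s⁻²·mol².
  J = N·m (work = force × distance),
      = kg·m²·s⁻².
  So J⁻¹ = kg⁻¹·m⁻²·s².
  F = C/V (capacitance = charge per voltage),
      = A·s/(kg·m²·s⁻³·A⁻¹) (substituting C and V),
      = kg⁻¹·m⁻²·s⁴·A².
  So F⁻² = kg²·m⁴·s⁻⁸·A⁻⁴.
  Wb = V·s (flux: a volt is a weber per second),
      = kg·m²·s⁻²·A⁻¹.
  So Wb⁻¹ = kg⁻¹·m⁻²·s²·A.
  C = A·s = s·A (charge = current × time).
  So C² = s²·A².
  T = Wb/m² (flux density = flux per area),
      = kg·s⁻²·A⁻¹.
  Combining: m⁴·N·kat²·J⁻¹·F⁻²·Wb⁻¹·C²·mol·T = m⁴ · (kg·m·s⁻²) · (s⁻²·mol²) · (kg⁻¹·m⁻²·s²) · (kg²·m⁴·s⁻⁸·A⁻⁴) · (kg⁻¹·m⁻²·s²·A) · (s²·A²) · mol · (kg·s⁻²·A⁻¹) = kg²·m⁵·s⁻⁸·A⁻²·mol³.
Both reduce to kg²·m⁵·s⁻⁸·A⁻²·mol³.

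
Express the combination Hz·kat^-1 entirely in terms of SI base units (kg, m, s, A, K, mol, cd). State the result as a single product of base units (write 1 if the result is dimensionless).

mol⁻¹

Hz = s⁻¹.
kat = s⁻¹·mol.
So kat⁻¹ = s·mol⁻¹.
Combining: Hz·kat⁻¹ = s⁻¹ · (s·mol⁻¹) = mol⁻¹.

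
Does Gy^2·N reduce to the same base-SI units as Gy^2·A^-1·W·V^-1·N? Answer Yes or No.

Yes

Left side:
  Gy = J/kg (absorbed dose = energy per mass),
      = m²·s⁻².
  So Gy² = m⁴·s⁻⁴.
  N = kg·m/s² = kg·m·s⁻² (force = mass × acceleration).
  Combining: Gy²·N = (m⁴·s⁻⁴) · (kg·m·s⁻²) = kg·m⁵·s⁻⁶.
Right side:
  Gy = J/kg (absorbed dose = energy per mass),
      = m²·s⁻².
  So Gy² = m⁴·s⁻⁴.
  W = J/s (power = energy per time),
      = kg·m²·s⁻³.
  V = W/A (potential = power per current),
      = kg·m²·s⁻³·A⁻¹.
  So V⁻¹ = kg⁻¹·m⁻²·s³·A.
  N = kg·m/s² = kg·m·s⁻² (force = mass × acceleration).
  Combining: Gy²·A⁻¹·W·V⁻¹·N = (m⁴·s⁻⁴) · A⁻¹ · (kg·m²·s⁻³) · (kg⁻¹·m⁻²·s³·A) · (kg·m·s⁻²) = kg·m⁵·s⁻⁶.
Both reduce to kg·m⁵·s⁻⁶.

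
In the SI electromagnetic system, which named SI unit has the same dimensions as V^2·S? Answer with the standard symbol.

W

V = W/A (potential = power per current),
    = kg·m²·s⁻³·A⁻¹.
So V² = kg²·m⁴·s⁻⁶·A⁻².
S = 1/Ω (conductance is reciprocal resistance),
    = kg⁻¹·m⁻²·s³·A².
Combining: V²·S = (kg²·m⁴·s⁻⁶·A⁻²) · (kg⁻¹·m⁻²·s³·A²) = kg·m²·s⁻³.
kg·m²·s⁻³ is the base-SI form of the watt.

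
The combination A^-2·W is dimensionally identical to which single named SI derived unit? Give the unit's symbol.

Ω

W = J/s (power = energy per time),
    = kg·m²·s⁻³.
Combining: A⁻²·W = A⁻² · (kg·m²·s⁻³) = kg·m²·s⁻³·A⁻².
kg·m²·s⁻³·A⁻² is the base-SI form of the ohm.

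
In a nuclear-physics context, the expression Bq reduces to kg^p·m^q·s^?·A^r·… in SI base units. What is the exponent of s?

Bq = 1/s = s⁻¹ (activity is decays per second).
The exponent of s is -1.

-1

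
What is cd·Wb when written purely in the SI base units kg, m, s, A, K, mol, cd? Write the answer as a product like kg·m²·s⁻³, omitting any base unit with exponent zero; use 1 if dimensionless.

Wb = V·s (flux: a volt is a weber per second),
    = kg·m²·s⁻²·A⁻¹.
Combining: cd·Wb = cd · (kg·m²·s⁻²·A⁻¹) = kg·m²·s⁻²·A⁻¹·cd.

kg·m²·s⁻²·A⁻¹·cd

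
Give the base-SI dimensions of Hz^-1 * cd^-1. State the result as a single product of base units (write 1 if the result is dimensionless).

s·cd⁻¹

Hz = 1/s = s⁻¹ (frequency is cycles per second).
So Hz⁻¹ = s.
Combining: Hz⁻¹·cd⁻¹ = s · cd⁻¹ = s·cd⁻¹.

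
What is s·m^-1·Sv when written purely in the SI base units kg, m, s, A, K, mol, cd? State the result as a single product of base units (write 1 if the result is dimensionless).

Sv = m²·s⁻².
Combining: s·m⁻¹·Sv = s · m⁻¹ · (m²·s⁻²) = m·s⁻¹.

m·s⁻¹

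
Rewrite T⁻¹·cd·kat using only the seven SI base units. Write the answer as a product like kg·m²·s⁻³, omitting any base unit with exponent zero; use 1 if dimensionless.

kg⁻¹·s·A·mol·cd

T = Wb/m² (flux density = flux per area),
    = kg·s⁻²·A⁻¹.
So T⁻¹ = kg⁻¹·s²·A.
kat = mol/s = s⁻¹·mol (catalytic activity).
Combining: T⁻¹·cd·kat = (kg⁻¹·s²·A) · cd · (s⁻¹·mol) = kg⁻¹·s·A·mol·cd.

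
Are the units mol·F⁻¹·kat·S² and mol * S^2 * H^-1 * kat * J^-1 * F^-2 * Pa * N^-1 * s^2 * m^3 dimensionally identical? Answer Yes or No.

Left side:
  F = C/V (capacitance = charge per voltage),
      = A·s/(kg·m²·s⁻³·A⁻¹) (substituting C and V),
      = kg⁻¹·m⁻²·s⁴·A².
  So F⁻¹ = kg·m²·s⁻⁴·A⁻².
  kat = mol/s = s⁻¹·mol (catalytic activity).
  S = 1/Ω (conductance is reciprocal resistance),
      = kg⁻¹·m⁻²·s³·A².
  So S² = kg⁻²·m⁻⁴·s⁶·A⁴.
  Combining: mol·F⁻¹·kat·S² = mol · (kg·m²·s⁻⁴·A⁻²) · (s⁻¹·mol) · (kg⁻²·m⁻⁴·s⁶·A⁴) = kg⁻¹·m⁻²·s·A²·mol².
Right side:
  S = 1/Ω (conductance is reciprocal resistance),
      = kg⁻¹·m⁻²·s³·A².
  So S² = kg⁻²·m⁻⁴·s⁶·A⁴.
  H = Wb/A (inductance = flux per current),
      = kg·m²·s⁻²·A⁻².
  So H⁻¹ = kg⁻¹·m⁻²·s²·A².
  kat = mol/s = s⁻¹·mol (catalytic activity).
  J = N·m (work = force × distance),
      = kg·m²·s⁻².
  So J⁻¹ = kg⁻¹·m⁻²·s².
  F = C/V (capacitance = charge per voltage),
      = A·s/(kg·m²·s⁻³·A⁻¹) (substituting C and V),
      = kg⁻¹·m⁻²·s⁴·A².
  So F⁻² = kg²·m⁴·s⁻⁸·A⁻⁴.
  Pa = N/m² (pressure = force per area),
      = kg·m⁻¹·s⁻².
  N = kg·m/s² = kg·m·s⁻² (force = mass × acceleration).
  So N⁻¹ = kg⁻¹·m⁻¹·s².
  Combining: mol·S²·H⁻¹·kat·J⁻¹·F⁻²·Pa·N⁻¹·s²·m³ = mol · (kg⁻²·m⁻⁴·s⁶·A⁴) · (kg⁻¹·m⁻²·s²·A²) · (s⁻¹·mol) · (kg⁻¹·m⁻²·s²) · (kg²·m⁴·s⁻⁸·A⁻⁴) · (kg·m⁻¹·s⁻²) · (kg⁻¹·m⁻¹·s²) · s² · m³ = kg⁻²·m⁻³·s³·A²·mol².
Left is kg⁻¹·m⁻²·s·A²·mol²; right is kg⁻²·m⁻³·s³·A²·mol² — different.

No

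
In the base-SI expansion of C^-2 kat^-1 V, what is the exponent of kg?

C = A·s = s·A (charge = current × time).
So C⁻² = s⁻²·A⁻².
kat = mol/s = s⁻¹·mol (catalytic activity).
So kat⁻¹ = s·mol⁻¹.
V = W/A (potential = power per current),
    = kg·m²·s⁻³·A⁻¹.
Combining: C⁻²·kat⁻¹·V = (s⁻²·A⁻²) · (s·mol⁻¹) · (kg·m²·s⁻³·A⁻¹) = kg·m²·s⁻⁴·A⁻³·mol⁻¹.
The exponent of kg is 1.

1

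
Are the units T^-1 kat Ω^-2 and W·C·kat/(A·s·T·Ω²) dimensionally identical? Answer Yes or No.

Left side:
  T = Wb/m² (flux density = flux per area),
      = kg·s⁻²·A⁻¹.
  So T⁻¹ = kg⁻¹·s²·A.
  kat = mol/s = s⁻¹·mol (catalytic activity).
  Ω = V/A (resistance = voltage per current),
      = kg·m²·s⁻³·A⁻².
  So Ω⁻² = kg⁻²·m⁻⁴·s⁶·A⁴.
  Combining: T⁻¹·kat·Ω⁻² = (kg⁻¹·s²·A) · (s⁻¹·mol) · (kg⁻²·m⁻⁴·s⁶·A⁴) = kg⁻³·m⁻⁴·s⁷·A⁵·mol.
Right side:
  T = kg·s⁻²·A⁻¹.
  So T⁻¹ = kg⁻¹·s²·A.
  W = kg·m²·s⁻³.
  C = s·A.
  Ω = kg·m²·s⁻³·A⁻².
  So Ω⁻² = kg⁻²·m⁻⁴·s⁶·A⁴.
  kat = s⁻¹·mol.
  Combining: A⁻¹·s⁻¹·T⁻¹·W·C·Ω⁻²·kat = A⁻¹ · s⁻¹ · (kg⁻¹·s²·A) · (kg·m²·s⁻³) · (s·A) · (kg⁻²·m⁻⁴·s⁶·A⁴) · (s⁻¹·mol) = kg⁻²·m⁻²·s⁴·A⁵·mol.
Left is kg⁻³·m⁻⁴·s⁷·A⁵·mol; right is kg⁻²·m⁻²·s⁴·A⁵·mol — different.

No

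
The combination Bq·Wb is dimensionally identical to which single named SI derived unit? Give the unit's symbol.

Bq = s⁻¹.
Wb = kg·m²·s⁻²·A⁻¹.
Combining: Bq·Wb = s⁻¹ · (kg·m²·s⁻²·A⁻¹) = kg·m²·s⁻³·A⁻¹.
kg·m²·s⁻³·A⁻¹ is the base-SI form of the volt.

V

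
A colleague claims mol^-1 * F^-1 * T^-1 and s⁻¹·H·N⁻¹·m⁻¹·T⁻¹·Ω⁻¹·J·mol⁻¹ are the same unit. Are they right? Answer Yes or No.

No

Left side:
  F = kg⁻¹·m⁻²·s⁴·A².
  So F⁻¹ = kg·m²·s⁻⁴·A⁻².
  T = kg·s⁻²·A⁻¹.
  So T⁻¹ = kg⁻¹·s²·A.
  Combining: mol⁻¹·F⁻¹·T⁻¹ = mol⁻¹ · (kg·m²·s⁻⁴·A⁻²) · (kg⁻¹·s²·A) = m²·s⁻²·A⁻¹·mol⁻¹.
Right side:
  H = kg·m²·s⁻²·A⁻².
  N = kg·m·s⁻².
  So N⁻¹ = kg⁻¹·m⁻¹·s².
  T = kg·s⁻²·A⁻¹.
  So T⁻¹ = kg⁻¹·s²·A.
  Ω = kg·m²·s⁻³·A⁻².
  So Ω⁻¹ = kg⁻¹·m⁻²·s³·A².
  J = kg·m²·s⁻².
  Combining: s⁻¹·H·N⁻¹·m⁻¹·T⁻¹·Ω⁻¹·J·mol⁻¹ = s⁻¹ · (kg·m²·s⁻²·A⁻²) · (kg⁻¹·m⁻¹·s²) · m⁻¹ · (kg⁻¹·s²·A) · (kg⁻¹·m⁻²·s³·A²) · (kg·m²·s⁻²) · mol⁻¹ = kg⁻¹·s²·A·mol⁻¹.
Left is m²·s⁻²·A⁻¹·mol⁻¹; right is kg⁻¹·s²·A·mol⁻¹ — different.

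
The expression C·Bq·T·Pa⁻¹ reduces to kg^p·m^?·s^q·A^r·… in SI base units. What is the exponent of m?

1

C = A·s = s·A (charge = current × time).
Bq = 1/s = s⁻¹ (activity is decays per second).
T = Wb/m² (flux density = flux per area),
    = kg·s⁻²·A⁻¹.
Pa = N/m² (pressure = force per area),
    = kg·m⁻¹·s⁻².
So Pa⁻¹ = kg⁻¹·m·s².
Combining: C·Bq·T·Pa⁻¹ = (s·A) · s⁻¹ · (kg·s⁻²·A⁻¹) · (kg⁻¹·m·s²) = m.
The exponent of m is 1.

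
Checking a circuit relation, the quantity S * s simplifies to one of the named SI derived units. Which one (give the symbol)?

S = 1/Ω (conductance is reciprocal resistance),
    = kg⁻¹·m⁻²·s³·A².
Combining: S·s = (kg⁻¹·m⁻²·s³·A²) · s = kg⁻¹·m⁻²·s⁴·A².
kg⁻¹·m⁻²·s⁴·A² is the base-SI form of the farad.

F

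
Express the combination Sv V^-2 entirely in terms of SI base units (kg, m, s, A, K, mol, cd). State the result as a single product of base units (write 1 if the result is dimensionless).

Sv = m²·s⁻².
V = kg·m²·s⁻³·A⁻¹.
So V⁻² = kg⁻²·m⁻⁴·s⁶·A².
Combining: Sv·V⁻² = (m²·s⁻²) · (kg⁻²·m⁻⁴·s⁶·A²) = kg⁻²·m⁻²·s⁴·A².

kg⁻²·m⁻²·s⁴·A²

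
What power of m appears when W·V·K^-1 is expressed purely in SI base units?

W = J/s (power = energy per time),
    = kg·m²·s⁻³.
V = W/A (potential = power per current),
    = kg·m²·s⁻³·A⁻¹.
Combining: W·V·K⁻¹ = (kg·m²·s⁻³) · (kg·m²·s⁻³·A⁻¹) · K⁻¹ = kg²·m⁴·s⁻⁶·A⁻¹·K⁻¹.
The exponent of m is 4.

4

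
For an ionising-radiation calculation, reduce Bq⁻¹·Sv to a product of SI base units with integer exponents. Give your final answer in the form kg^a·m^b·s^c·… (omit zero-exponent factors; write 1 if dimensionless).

Bq = 1/s = s⁻¹ (activity is decays per second).
So Bq⁻¹ = s.
Sv = J/kg (equivalent dose = energy per mass),
    = m²·s⁻².
Combining: Bq⁻¹·Sv = s · (m²·s⁻²) = m²·s⁻¹.

m²·s⁻¹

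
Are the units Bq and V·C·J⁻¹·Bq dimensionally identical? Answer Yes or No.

Left side:
  Bq = 1/s = s⁻¹ (activity is decays per second).
Right side:
  V = kg·m²·s⁻³·A⁻¹.
  C = s·A.
  J = kg·m²·s⁻².
  So J⁻¹ = kg⁻¹·m⁻²·s².
  Bq = s⁻¹.
  Combining: V·C·J⁻¹·Bq = (kg·m²·s⁻³·A⁻¹) · (s·A) · (kg⁻¹·m⁻²·s²) · s⁻¹ = s⁻¹.
Both reduce to s⁻¹.

Yes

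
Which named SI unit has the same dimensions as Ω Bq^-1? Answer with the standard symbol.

H

Ω = kg·m²·s⁻³·A⁻².
Bq = s⁻¹.
So Bq⁻¹ = s.
Combining: Ω·Bq⁻¹ = (kg·m²·s⁻³·A⁻²) · s = kg·m²·s⁻²·A⁻².
kg·m²·s⁻²·A⁻² is the base-SI form of the henry.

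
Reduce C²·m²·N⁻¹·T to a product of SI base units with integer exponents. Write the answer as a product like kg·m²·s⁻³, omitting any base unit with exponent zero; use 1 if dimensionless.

m·s²·A

C = A·s = s·A (charge = current × time).
So C² = s²·A².
N = kg·m/s² = kg·m·s⁻² (force = mass × acceleration).
So N⁻¹ = kg⁻¹·m⁻¹·s².
T = Wb/m² (flux density = flux per area),
    = kg·s⁻²·A⁻¹.
Combining: C²·m²·N⁻¹·T = (s²·A²) · m² · (kg⁻¹·m⁻¹·s²) · (kg·s⁻²·A⁻¹) = m·s²·A.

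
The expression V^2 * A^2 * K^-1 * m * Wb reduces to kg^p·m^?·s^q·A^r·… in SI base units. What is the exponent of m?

7

V = W/A (potential = power per current),
    = kg·m²·s⁻³·A⁻¹.
So V² = kg²·m⁴·s⁻⁶·A⁻².
Wb = V·s (flux: a volt is a weber per second),
    = kg·m²·s⁻²·A⁻¹.
Combining: V²·A²·K⁻¹·m·Wb = (kg²·m⁴·s⁻⁶·A⁻²) · A² · K⁻¹ · m · (kg·m²·s⁻²·A⁻¹) = kg³·m⁷·s⁻⁸·A⁻¹·K⁻¹.
The exponent of m is 7.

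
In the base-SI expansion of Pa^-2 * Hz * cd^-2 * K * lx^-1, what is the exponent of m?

4

Pa = N/m² (pressure = force per area),
    = kg·m⁻¹·s⁻².
So Pa⁻² = kg⁻²·m²·s⁴.
Hz = 1/s = s⁻¹ (frequency is cycles per second).
lx = lm/m² (illuminance = luminous flux per area),
    = m⁻²·cd.
So lx⁻¹ = m²·cd⁻¹.
Combining: Pa⁻²·Hz·cd⁻²·K·lx⁻¹ = (kg⁻²·m²·s⁴) · s⁻¹ · cd⁻² · K · (m²·cd⁻¹) = kg⁻²·m⁴·s³·K·cd⁻³.
The exponent of m is 4.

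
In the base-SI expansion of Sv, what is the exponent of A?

0

Sv = m²·s⁻².
The exponent of A is 0.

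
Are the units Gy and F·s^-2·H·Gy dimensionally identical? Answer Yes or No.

Left side:
  Gy = J/kg (absorbed dose = energy per mass),
      = m²·s⁻².
Right side:
  F = kg⁻¹·m⁻²·s⁴·A².
  H = kg·m²·s⁻²·A⁻².
  Gy = m²·s⁻².
  Combining: F·s⁻²·H·Gy = (kg⁻¹·m⁻²·s⁴·A²) · s⁻² · (kg·m²·s⁻²·A⁻²) · (m²·s⁻²) = m²·s⁻².
Both reduce to m²·s⁻².

Yes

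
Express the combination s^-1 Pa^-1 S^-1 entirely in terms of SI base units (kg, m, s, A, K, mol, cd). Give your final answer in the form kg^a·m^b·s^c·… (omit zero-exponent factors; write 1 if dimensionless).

Pa = N/m² (pressure = force per area),
    = kg·m⁻¹·s⁻².
So Pa⁻¹ = kg⁻¹·m·s².
S = 1/Ω (conductance is reciprocal resistance),
    = kg⁻¹·m⁻²·s³·A².
So S⁻¹ = kg·m²·s⁻³·A⁻².
Combining: s⁻¹·Pa⁻¹·S⁻¹ = s⁻¹ · (kg⁻¹·m·s²) · (kg·m²·s⁻³·A⁻²) = m³·s⁻²·A⁻².

m³·s⁻²·A⁻²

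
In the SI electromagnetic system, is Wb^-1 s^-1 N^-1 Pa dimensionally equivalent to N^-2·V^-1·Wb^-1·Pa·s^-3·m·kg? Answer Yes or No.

No

Left side:
  Wb = V·s (flux: a volt is a weber per second),
      = kg·m²·s⁻²·A⁻¹.
  So Wb⁻¹ = kg⁻¹·m⁻²·s²·A.
  N = kg·m/s² = kg·m·s⁻² (force = mass × acceleration).
  So N⁻¹ = kg⁻¹·m⁻¹·s².
  Pa = N/m² (pressure = force per area),
      = kg·m⁻¹·s⁻².
  Combining: Wb⁻¹·s⁻¹·N⁻¹·Pa = (kg⁻¹·m⁻²·s²·A) · s⁻¹ · (kg⁻¹·m⁻¹·s²) · (kg·m⁻¹·s⁻²) = kg⁻¹·m⁻⁴·s·A.
Right side:
  N = kg·m·s⁻².
  So N⁻² = kg⁻²·m⁻²·s⁴.
  V = kg·m²·s⁻³·A⁻¹.
  So V⁻¹ = kg⁻¹·m⁻²·s³·A.
  Wb = kg·m²·s⁻²·A⁻¹.
  So Wb⁻¹ = kg⁻¹·m⁻²·s²·A.
  Pa = kg·m⁻¹·s⁻².
  Combining: N⁻²·V⁻¹·Wb⁻¹·Pa·s⁻³·m·kg = (kg⁻²·m⁻²·s⁴) · (kg⁻¹·m⁻²·s³·A) · (kg⁻¹·m⁻²·s²·A) · (kg·m⁻¹·s⁻²) · s⁻³ · m · kg = kg⁻²·m⁻⁶·s⁴·A².
Left is kg⁻¹·m⁻⁴·s·A; right is kg⁻²·m⁻⁶·s⁴·A² — different.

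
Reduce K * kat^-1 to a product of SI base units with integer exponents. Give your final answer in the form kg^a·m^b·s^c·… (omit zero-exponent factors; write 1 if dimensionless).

kat = s⁻¹·mol.
So kat⁻¹ = s·mol⁻¹.
Combining: K·kat⁻¹ = K · (s·mol⁻¹) = s·K·mol⁻¹.

s·K·mol⁻¹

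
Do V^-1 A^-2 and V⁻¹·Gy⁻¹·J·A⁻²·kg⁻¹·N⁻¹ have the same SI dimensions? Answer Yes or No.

Left side:
  V = kg·m²·s⁻³·A⁻¹.
  So V⁻¹ = kg⁻¹·m⁻²·s³·A.
  Combining: V⁻¹·A⁻² = (kg⁻¹·m⁻²·s³·A) · A⁻² = kg⁻¹·m⁻²·s³·A⁻¹.
Right side:
  V = W/A (potential = power per current),
      = kg·m²·s⁻³·A⁻¹.
  So V⁻¹ = kg⁻¹·m⁻²·s³·A.
  Gy = J/kg (absorbed dose = energy per mass),
      = m²·s⁻².
  So Gy⁻¹ = m⁻²·s².
  J = N·m (work = force × distance),
      = kg·m²·s⁻².
  N = kg·m/s² = kg·m·s⁻² (force = mass × acceleration).
  So N⁻¹ = kg⁻¹·m⁻¹·s².
  Combining: V⁻¹·Gy⁻¹·J·A⁻²·kg⁻¹·N⁻¹ = (kg⁻¹·m⁻²·s³·A) · (m⁻²·s²) · (kg·m²·s⁻²) · A⁻² · kg⁻¹ · (kg⁻¹·m⁻¹·s²) = kg⁻²·m⁻³·s⁵·A⁻¹.
Left is kg⁻¹·m⁻²·s³·A⁻¹; right is kg⁻²·m⁻³·s⁵·A⁻¹ — different.

No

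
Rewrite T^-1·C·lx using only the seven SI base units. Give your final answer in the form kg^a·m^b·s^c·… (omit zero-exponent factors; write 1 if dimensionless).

kg⁻¹·m⁻²·s³·A²·cd

T = kg·s⁻²·A⁻¹.
So T⁻¹ = kg⁻¹·s²·A.
C = s·A.
lx = m⁻²·cd.
Combining: T⁻¹·C·lx = (kg⁻¹·s²·A) · (s·A) · (m⁻²·cd) = kg⁻¹·m⁻²·s³·A²·cd.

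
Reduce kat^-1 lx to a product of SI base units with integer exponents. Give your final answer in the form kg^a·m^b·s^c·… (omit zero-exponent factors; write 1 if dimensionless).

kat = s⁻¹·mol.
So kat⁻¹ = s·mol⁻¹.
lx = m⁻²·cd.
Combining: kat⁻¹·lx = (s·mol⁻¹) · (m⁻²·cd) = m⁻²·s·mol⁻¹·cd.

m⁻²·s·mol⁻¹·cd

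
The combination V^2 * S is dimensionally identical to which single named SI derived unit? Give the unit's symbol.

V = W/A (potential = power per current),
    = kg·m²·s⁻³·A⁻¹.
So V² = kg²·m⁴·s⁻⁶·A⁻².
S = 1/Ω (conductance is reciprocal resistance),
    = kg⁻¹·m⁻²·s³·A².
Combining: V²·S = (kg²·m⁴·s⁻⁶·A⁻²) · (kg⁻¹·m⁻²·s³·A²) = kg·m²·s⁻³.
kg·m²·s⁻³ is the base-SI form of the watt.

W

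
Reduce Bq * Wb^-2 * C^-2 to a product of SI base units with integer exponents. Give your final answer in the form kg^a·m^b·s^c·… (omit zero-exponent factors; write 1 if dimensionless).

kg⁻²·m⁻⁴·s

Bq = s⁻¹.
Wb = kg·m²·s⁻²·A⁻¹.
So Wb⁻² = kg⁻²·m⁻⁴·s⁴·A².
C = s·A.
So C⁻² = s⁻²·A⁻².
Combining: Bq·Wb⁻²·C⁻² = s⁻¹ · (kg⁻²·m⁻⁴·s⁴·A²) · (s⁻²·A⁻²) = kg⁻²·m⁻⁴·s.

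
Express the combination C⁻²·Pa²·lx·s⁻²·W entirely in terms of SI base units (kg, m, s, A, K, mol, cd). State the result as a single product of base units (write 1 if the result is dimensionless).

C = A·s = s·A (charge = current × time).
So C⁻² = s⁻²·A⁻².
Pa = N/m² (pressure = force per area),
    = kg·m⁻¹·s⁻².
So Pa² = kg²·m⁻²·s⁻⁴.
lx = lm/m² (illuminance = luminous flux per area),
    = m⁻²·cd.
W = J/s (power = energy per time),
    = kg·m²·s⁻³.
Combining: C⁻²·Pa²·lx·s⁻²·W = (s⁻²·A⁻²) · (kg²·m⁻²·s⁻⁴) · (m⁻²·cd) · s⁻² · (kg·m²·s⁻³) = kg³·m⁻²·s⁻¹¹·A⁻²·cd.

kg³·m⁻²·s⁻¹¹·A⁻²·cd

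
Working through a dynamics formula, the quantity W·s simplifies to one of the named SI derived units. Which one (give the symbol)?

J

W = kg·m²·s⁻³.
Combining: W·s = (kg·m²·s⁻³) · s = kg·m²·s⁻².
kg·m²·s⁻² is the base-SI form of the joule.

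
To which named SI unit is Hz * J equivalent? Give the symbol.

W

Hz = s⁻¹.
J = kg·m²·s⁻².
Combining: Hz·J = s⁻¹ · (kg·m²·s⁻²) = kg·m²·s⁻³.
kg·m²·s⁻³ is the base-SI form of the watt.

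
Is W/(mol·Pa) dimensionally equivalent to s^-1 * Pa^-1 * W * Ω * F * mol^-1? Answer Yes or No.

Left side:
  Pa = N/m² (pressure = force per area),
      = kg·m⁻¹·s⁻².
  So Pa⁻¹ = kg⁻¹·m·s².
  W = J/s (power = energy per time),
      = kg·m²·s⁻³.
  Combining: mol⁻¹·Pa⁻¹·W = mol⁻¹ · (kg⁻¹·m·s²) · (kg·m²·s⁻³) = m³·s⁻¹·mol⁻¹.
Right side:
  Pa = N/m² (pressure = force per area),
      = kg·m⁻¹·s⁻².
  So Pa⁻¹ = kg⁻¹·m·s².
  W = J/s (power = energy per time),
      = kg·m²·s⁻³.
  Ω = V/A (resistance = voltage per current),
      = kg·m²·s⁻³·A⁻².
  F = C/V (capacitance = charge per voltage),
      = A·s/(kg·m²·s⁻³·A⁻¹) (substituting C and V),
      = kg⁻¹·m⁻²·s⁴·A².
  Combining: s⁻¹·Pa⁻¹·W·Ω·F·mol⁻¹ = s⁻¹ · (kg⁻¹·m·s²) · (kg·m²·s⁻³) · (kg·m²·s⁻³·A⁻²) · (kg⁻¹·m⁻²·s⁴·A²) · mol⁻¹ = m³·s⁻¹·mol⁻¹.
Both reduce to m³·s⁻¹·mol⁻¹.

Yes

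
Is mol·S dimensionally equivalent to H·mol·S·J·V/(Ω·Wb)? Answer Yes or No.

No

Left side:
  S = 1/Ω (conductance is reciprocal resistance),
      = kg⁻¹·m⁻²·s³·A².
  Combining: mol·S = mol · (kg⁻¹·m⁻²·s³·A²) = kg⁻¹·m⁻²·s³·A²·mol.
Right side:
  H = Wb/A (inductance = flux per current),
      = kg·m²·s⁻²·A⁻².
  Ω = V/A (resistance = voltage per current),
      = kg·m²·s⁻³·A⁻².
  So Ω⁻¹ = kg⁻¹·m⁻²·s³·A².
  S = 1/Ω (conductance is reciprocal resistance),
      = kg⁻¹·m⁻²·s³·A².
  J = N·m (work = force × distance),
      = kg·m²·s⁻².
  Wb = V·s (flux: a volt is a weber per second),
      = kg·m²·s⁻²·A⁻¹.
  So Wb⁻¹ = kg⁻¹·m⁻²·s²·A.
  V = W/A (potential = power per current),
      = kg·m²·s⁻³·A⁻¹.
  Combining: H·mol·Ω⁻¹·S·J·Wb⁻¹·V = (kg·m²·s⁻²·A⁻²) · mol · (kg⁻¹·m⁻²·s³·A²) · (kg⁻¹·m⁻²·s³·A²) · (kg·m²·s⁻²) · (kg⁻¹·m⁻²·s²·A) · (kg·m²·s⁻³·A⁻¹) = s·A²·mol.
Left is kg⁻¹·m⁻²·s³·A²·mol; right is s·A²·mol — different.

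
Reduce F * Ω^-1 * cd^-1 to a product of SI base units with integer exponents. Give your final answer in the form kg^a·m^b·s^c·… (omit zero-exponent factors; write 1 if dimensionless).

kg⁻²·m⁻⁴·s⁷·A⁴·cd⁻¹

F = kg⁻¹·m⁻²·s⁴·A².
Ω = kg·m²·s⁻³·A⁻².
So Ω⁻¹ = kg⁻¹·m⁻²·s³·A².
Combining: F·Ω⁻¹·cd⁻¹ = (kg⁻¹·m⁻²·s⁴·A²) · (kg⁻¹·m⁻²·s³·A²) · cd⁻¹ = kg⁻²·m⁻⁴·s⁷·A⁴·cd⁻¹.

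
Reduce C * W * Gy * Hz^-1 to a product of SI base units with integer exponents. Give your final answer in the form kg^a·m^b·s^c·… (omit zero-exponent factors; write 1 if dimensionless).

C = A·s = s·A (charge = current × time).
W = J/s (power = energy per time),
    = kg·m²·s⁻³.
Gy = J/kg (absorbed dose = energy per mass),
    = m²·s⁻².
Hz = 1/s = s⁻¹ (frequency is cycles per second).
So Hz⁻¹ = s.
Combining: C·W·Gy·Hz⁻¹ = (s·A) · (kg·m²·s⁻³) · (m²·s⁻²) · s = kg·m⁴·s⁻³·A.

kg·m⁴·s⁻³·A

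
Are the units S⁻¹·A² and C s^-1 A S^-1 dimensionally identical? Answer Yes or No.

Left side:
  S = 1/Ω (conductance is reciprocal resistance),
      = kg⁻¹·m⁻²·s³·A².
  So S⁻¹ = kg·m²·s⁻³·A⁻².
  Combining: S⁻¹·A² = (kg·m²·s⁻³·A⁻²) · A² = kg·m²·s⁻³.
Right side:
  C = A·s = s·A (charge = current × time).
  S = 1/Ω (conductance is reciprocal resistance),
      = kg⁻¹·m⁻²·s³·A².
  So S⁻¹ = kg·m²·s⁻³·A⁻².
  Combining: C·s⁻¹·A·S⁻¹ = (s·A) · s⁻¹ · A · (kg·m²·s⁻³·A⁻²) = kg·m²·s⁻³.
Both reduce to kg·m²·s⁻³.

Yes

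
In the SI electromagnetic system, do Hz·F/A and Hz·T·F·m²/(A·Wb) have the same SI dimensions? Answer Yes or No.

Left side:
  Hz = s⁻¹.
  F = kg⁻¹·m⁻²·s⁴·A².
  Combining: Hz·A⁻¹·F = s⁻¹ · A⁻¹ · (kg⁻¹·m⁻²·s⁴·A²) = kg⁻¹·m⁻²·s³·A.
Right side:
  Hz = s⁻¹.
  T = kg·s⁻²·A⁻¹.
  F = kg⁻¹·m⁻²·s⁴·A².
  Wb = kg·m²·s⁻²·A⁻¹.
  So Wb⁻¹ = kg⁻¹·m⁻²·s²·A.
  Combining: Hz·T·F·A⁻¹·Wb⁻¹·m² = s⁻¹ · (kg·s⁻²·A⁻¹) · (kg⁻¹·m⁻²·s⁴·A²) · A⁻¹ · (kg⁻¹·m⁻²·s²·A) · m² = kg⁻¹·m⁻²·s³·A.
Both reduce to kg⁻¹·m⁻²·s³·A.

Yes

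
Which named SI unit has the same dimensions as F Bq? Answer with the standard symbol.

F = C/V (capacitance = charge per voltage),
    = A·s/(kg·m²·s⁻³·A⁻¹) (substituting C and V),
    = kg⁻¹·m⁻²·s⁴·A².
Bq = 1/s = s⁻¹ (activity is decays per second).
Combining: F·Bq = (kg⁻¹·m⁻²·s⁴·A²) · s⁻¹ = kg⁻¹·m⁻²·s³·A².
kg⁻¹·m⁻²·s³·A² is the base-SI form of the siemens.

S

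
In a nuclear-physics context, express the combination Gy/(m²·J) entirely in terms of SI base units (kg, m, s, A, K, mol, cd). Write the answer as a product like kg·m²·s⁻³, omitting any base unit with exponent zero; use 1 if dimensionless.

J = N·m (work = force × distance),
    = kg·m²·s⁻².
So J⁻¹ = kg⁻¹·m⁻²·s².
Gy = J/kg (absorbed dose = energy per mass),
    = m²·s⁻².
Combining: m⁻²·J⁻¹·Gy = m⁻² · (kg⁻¹·m⁻²·s²) · (m²·s⁻²) = kg⁻¹·m⁻².

kg⁻¹·m⁻²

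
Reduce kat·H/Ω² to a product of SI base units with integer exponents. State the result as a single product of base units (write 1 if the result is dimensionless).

kat = mol/s = s⁻¹·mol (catalytic activity).
Ω = V/A (resistance = voltage per current),
    = kg·m²·s⁻³·A⁻².
So Ω⁻² = kg⁻²·m⁻⁴·s⁶·A⁴.
H = Wb/A (inductance = flux per current),
    = kg·m²·s⁻²·A⁻².
Combining: kat·Ω⁻²·H = (s⁻¹·mol) · (kg⁻²·m⁻⁴·s⁶·A⁴) · (kg·m²·s⁻²·A⁻²) = kg⁻¹·m⁻²·s³·A²·mol.

kg⁻¹·m⁻²·s³·A²·mol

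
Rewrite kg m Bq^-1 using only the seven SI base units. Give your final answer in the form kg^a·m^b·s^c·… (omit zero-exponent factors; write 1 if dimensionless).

kg·m·s

Bq = 1/s = s⁻¹ (activity is decays per second).
So Bq⁻¹ = s.
Combining: kg·m·Bq⁻¹ = kg · m · s = kg·m·s.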